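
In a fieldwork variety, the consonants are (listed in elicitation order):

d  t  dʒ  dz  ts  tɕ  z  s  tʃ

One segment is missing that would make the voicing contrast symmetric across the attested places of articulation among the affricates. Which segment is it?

/dʑ/

place of articulation  voiceless  voiced  
alveolar          ts        dz      
postalveolar      tʃ        dʒ      
alveolo-palatal   tɕ        —       
The alveolo-palatal row has no voiced member, so the gap is the voiced alveolo-palatal affricate /dʑ/.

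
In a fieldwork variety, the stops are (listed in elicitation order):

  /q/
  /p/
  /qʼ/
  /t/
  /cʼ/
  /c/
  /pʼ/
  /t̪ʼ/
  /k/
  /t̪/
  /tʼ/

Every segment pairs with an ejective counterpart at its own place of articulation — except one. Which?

Bilabial: /p/ ~ /pʼ/
Dental: /t̪/ ~ /t̪ʼ/
Alveolar: /t/ ~ /tʼ/
Palatal: /c/ ~ /cʼ/
Uvular: /q/ ~ /qʼ/
Velar: only /k/ (plain); no ejective partner.
So /k/ is the unpaired segment.

/k/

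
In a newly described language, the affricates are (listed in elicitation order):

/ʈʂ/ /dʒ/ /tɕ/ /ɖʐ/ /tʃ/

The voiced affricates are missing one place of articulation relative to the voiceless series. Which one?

postalveolar: voiceless /tʃ/, voiced /dʒ/.
retroflex: voiceless /ʈʂ/, voiced /ɖʐ/.
alveolo-palatal: voiceless /tɕ/, voiced —.
Every place of articulation has a voiced member except alveolo-palatal, where /dʑ/ would be expected.

alveolo-palatal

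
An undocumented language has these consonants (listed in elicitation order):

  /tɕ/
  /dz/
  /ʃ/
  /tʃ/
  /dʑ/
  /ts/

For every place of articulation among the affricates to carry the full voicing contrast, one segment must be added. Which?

place of articulation  voiceless  voiced  
alveolar          ts        dz      
postalveolar      tʃ        —       
alveolo-palatal   tɕ        dʑ      
The postalveolar row has no voiced member, so the gap is the voiced postalveolar affricate /dʒ/.

/dʒ/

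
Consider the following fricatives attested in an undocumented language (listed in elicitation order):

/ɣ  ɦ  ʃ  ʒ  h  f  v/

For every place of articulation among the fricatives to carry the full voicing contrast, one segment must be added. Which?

Voiceless: /f/ (labiodental), /ʃ/ (postalveolar), /h/ (glottal).
Voiced: /v/ (labiodental), /ʒ/ (postalveolar), /ɣ/ (velar), /ɦ/ (glottal).
The velar row has no voiceless member, so the gap is the voiceless velar fricative /x/.

/x/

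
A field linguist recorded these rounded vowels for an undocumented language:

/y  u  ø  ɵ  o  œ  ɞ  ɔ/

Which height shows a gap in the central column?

high: front /y/, central —, back /u/.
high-mid: front /ø/, central /ɵ/, back /o/.
low-mid: front /œ/, central /ɞ/, back /ɔ/.
Every height has a central member except high, where /ʉ/ would be expected.

high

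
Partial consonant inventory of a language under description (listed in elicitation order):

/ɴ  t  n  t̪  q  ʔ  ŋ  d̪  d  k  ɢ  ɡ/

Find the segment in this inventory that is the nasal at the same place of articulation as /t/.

/t/ is a voiceless alveolar stop.
The nasal at the same place is an alveolar nasal — in this inventory, /n/.

/n/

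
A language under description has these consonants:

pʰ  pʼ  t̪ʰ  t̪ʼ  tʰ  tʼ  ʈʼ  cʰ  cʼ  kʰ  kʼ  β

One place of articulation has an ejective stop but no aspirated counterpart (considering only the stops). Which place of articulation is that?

bilabial: aspirated /pʰ/, ejective /pʼ/.
dental: aspirated /t̪ʰ/, ejective /t̪ʼ/.
alveolar: aspirated /tʰ/, ejective /tʼ/.
retroflex: aspirated —, ejective /ʈʼ/.
palatal: aspirated /cʰ/, ejective /cʼ/.
velar: aspirated /kʰ/, ejective /kʼ/.
Every place of articulation has an aspirated member except retroflex, where /ʈʰ/ would be expected.

retroflex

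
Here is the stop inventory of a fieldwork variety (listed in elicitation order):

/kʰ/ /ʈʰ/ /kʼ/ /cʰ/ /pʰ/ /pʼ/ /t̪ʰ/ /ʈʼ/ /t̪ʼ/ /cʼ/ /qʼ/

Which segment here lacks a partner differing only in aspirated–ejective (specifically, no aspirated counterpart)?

/qʼ/

Bilabial: /pʰ/ ~ /pʼ/
Dental: /t̪ʰ/ ~ /t̪ʼ/
Retroflex: /ʈʰ/ ~ /ʈʼ/
Palatal: /cʰ/ ~ /cʼ/
Velar: /kʰ/ ~ /kʼ/
Uvular: only /qʼ/ (ejective); no aspirated partner.
So /qʼ/ is the unpaired segment.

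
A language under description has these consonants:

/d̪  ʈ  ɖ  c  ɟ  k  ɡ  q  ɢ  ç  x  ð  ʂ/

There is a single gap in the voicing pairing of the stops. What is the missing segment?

place of articulation  voiceless  voiced  
dental            —         d̪      
retroflex         ʈ         ɖ       
palatal           c         ɟ       
velar             k         ɡ       
uvular            q         ɢ       
The dental row has no voiceless member, so the gap is the voiceless dental stop /t̪/.

/t̪/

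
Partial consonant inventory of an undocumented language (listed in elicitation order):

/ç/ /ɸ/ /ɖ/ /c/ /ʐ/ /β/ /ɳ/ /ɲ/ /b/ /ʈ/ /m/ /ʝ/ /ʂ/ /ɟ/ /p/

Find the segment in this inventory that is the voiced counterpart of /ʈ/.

/ɖ/

/ʈ/ is a voiceless retroflex stop.
The voiced counterpart is a voiced retroflex stop — in this inventory, /ɖ/.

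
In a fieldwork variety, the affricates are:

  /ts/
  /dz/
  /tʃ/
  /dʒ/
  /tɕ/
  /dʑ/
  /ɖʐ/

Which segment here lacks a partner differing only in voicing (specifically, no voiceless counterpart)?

Alveolar: /ts/ ~ /dz/
Postalveolar: /tʃ/ ~ /dʒ/
Alveolo-palatal: /tɕ/ ~ /dʑ/
Retroflex: only /ɖʐ/ (voiced); no voiceless partner.
So /ɖʐ/ is the unpaired segment.

/ɖʐ/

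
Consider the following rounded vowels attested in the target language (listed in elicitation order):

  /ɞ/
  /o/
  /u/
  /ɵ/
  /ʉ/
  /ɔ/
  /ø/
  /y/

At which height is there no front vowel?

low-mid

height            front     central   back    
high              y         ʉ         u       
high-mid          ø         ɵ         o       
low-mid           —         ɞ         ɔ       
Every height has a front member except low-mid, where /œ/ would be expected.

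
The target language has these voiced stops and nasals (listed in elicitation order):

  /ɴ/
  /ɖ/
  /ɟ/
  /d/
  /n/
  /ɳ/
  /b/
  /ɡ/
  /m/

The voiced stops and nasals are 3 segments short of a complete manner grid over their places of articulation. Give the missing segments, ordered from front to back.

Oral stop: /b/ (bilabial), /d/ (alveolar), /ɖ/ (retroflex), /ɟ/ (palatal), /ɡ/ (velar).
Nasal: /m/ (bilabial), /n/ (alveolar), /ɳ/ (retroflex), /ɴ/ (uvular).
Gaps, from front to back: palatal lacks nasal (/ɲ/); velar lacks nasal (/ŋ/); uvular lacks oral stop (/ɢ/).

/ɲ/, /ŋ/, /ɢ/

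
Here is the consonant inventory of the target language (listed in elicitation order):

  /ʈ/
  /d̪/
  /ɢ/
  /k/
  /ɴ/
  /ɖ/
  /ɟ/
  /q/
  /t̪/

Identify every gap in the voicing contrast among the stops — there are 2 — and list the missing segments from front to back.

dental: voiceless /t̪/, voiced /d̪/.
retroflex: voiceless /ʈ/, voiced /ɖ/.
palatal: voiceless —, voiced /ɟ/.
velar: voiceless /k/, voiced —.
uvular: voiceless /q/, voiced /ɢ/.
Gaps, from front to back: palatal lacks voiceless (/c/); velar lacks voiced (/ɡ/).

/c/, /ɡ/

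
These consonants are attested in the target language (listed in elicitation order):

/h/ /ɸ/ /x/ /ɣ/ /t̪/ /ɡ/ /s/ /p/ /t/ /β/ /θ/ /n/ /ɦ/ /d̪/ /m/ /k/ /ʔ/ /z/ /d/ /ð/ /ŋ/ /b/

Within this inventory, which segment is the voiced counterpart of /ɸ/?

/ɸ/ is a voiceless bilabial fricative.
The voiced counterpart is a voiced bilabial fricative — in this inventory, /β/.

/β/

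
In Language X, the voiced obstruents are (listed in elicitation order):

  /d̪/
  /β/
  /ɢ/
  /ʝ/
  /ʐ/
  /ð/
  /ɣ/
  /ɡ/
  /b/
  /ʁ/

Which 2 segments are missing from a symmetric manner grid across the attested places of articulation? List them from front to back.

bilabial: stop /b/, fricative /β/.
dental: stop /d̪/, fricative /ð/.
retroflex: stop —, fricative /ʐ/.
palatal: stop —, fricative /ʝ/.
velar: stop /ɡ/, fricative /ɣ/.
uvular: stop /ɢ/, fricative /ʁ/.
Gaps, from front to back: retroflex lacks stop (/ɖ/); palatal lacks stop (/ɟ/).

/ɖ/, /ɟ/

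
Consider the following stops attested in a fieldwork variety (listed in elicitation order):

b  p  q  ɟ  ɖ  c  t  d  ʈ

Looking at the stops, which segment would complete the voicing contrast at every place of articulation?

/ɢ/

place of articulation  voiceless  voiced  
bilabial          p         b       
alveolar          t         d       
retroflex         ʈ         ɖ       
palatal           c         ɟ       
uvular            q         —       
The uvular row has no voiced member, so the gap is the voiced uvular stop /ɢ/.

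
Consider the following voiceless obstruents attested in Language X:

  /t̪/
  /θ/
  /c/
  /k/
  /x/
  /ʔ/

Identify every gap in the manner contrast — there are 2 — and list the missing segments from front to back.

place of articulation  stop      fricative
dental            t̪        θ       
palatal           c         —       
velar             k         x       
glottal           ʔ         —       
Gaps, from front to back: palatal lacks fricative (/ç/); glottal lacks fricative (/h/).

/ç/, /h/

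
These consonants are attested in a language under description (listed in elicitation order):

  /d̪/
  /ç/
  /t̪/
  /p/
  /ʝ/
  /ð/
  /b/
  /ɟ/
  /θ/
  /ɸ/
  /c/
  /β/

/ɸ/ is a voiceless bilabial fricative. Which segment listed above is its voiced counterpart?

/β/

The voiced counterpart is a voiced bilabial fricative — in this inventory, /β/.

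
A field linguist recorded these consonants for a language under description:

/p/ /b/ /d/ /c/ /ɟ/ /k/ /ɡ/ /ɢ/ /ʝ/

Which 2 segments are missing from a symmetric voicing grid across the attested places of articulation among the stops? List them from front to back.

/t/, /q/

bilabial: voiceless /p/, voiced /b/.
alveolar: voiceless —, voiced /d/.
palatal: voiceless /c/, voiced /ɟ/.
velar: voiceless /k/, voiced /ɡ/.
uvular: voiceless —, voiced /ɢ/.
Gaps, from front to back: alveolar lacks voiceless (/t/); uvular lacks voiceless (/q/).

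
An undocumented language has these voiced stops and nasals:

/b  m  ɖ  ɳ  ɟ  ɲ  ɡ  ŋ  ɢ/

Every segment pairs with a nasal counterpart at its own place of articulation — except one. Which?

/ɢ/

Bilabial: /b/ ~ /m/
Retroflex: /ɖ/ ~ /ɳ/
Palatal: /ɟ/ ~ /ɲ/
Velar: /ɡ/ ~ /ŋ/
Uvular: only /ɢ/ (oral stop); no nasal partner.
So /ɢ/ is the unpaired segment.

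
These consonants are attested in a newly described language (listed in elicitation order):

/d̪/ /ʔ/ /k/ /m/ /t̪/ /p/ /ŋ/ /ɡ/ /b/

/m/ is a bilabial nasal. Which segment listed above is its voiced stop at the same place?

/b/

The voiced stop at the same place is a voiced bilabial stop — in this inventory, /b/.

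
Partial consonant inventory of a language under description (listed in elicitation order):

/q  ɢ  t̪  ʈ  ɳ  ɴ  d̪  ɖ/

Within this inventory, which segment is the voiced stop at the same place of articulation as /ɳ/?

/ɳ/ is a retroflex nasal.
The voiced stop at the same place is a voiced retroflex stop — in this inventory, /ɖ/.

/ɖ/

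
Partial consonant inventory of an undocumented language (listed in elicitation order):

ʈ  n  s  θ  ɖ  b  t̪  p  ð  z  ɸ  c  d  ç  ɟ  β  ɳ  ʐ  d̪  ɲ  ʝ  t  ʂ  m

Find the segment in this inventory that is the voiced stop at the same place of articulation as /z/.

/d/

/z/ is a voiced alveolar fricative.
The voiced stop at the same place is a voiced alveolar stop — in this inventory, /d/.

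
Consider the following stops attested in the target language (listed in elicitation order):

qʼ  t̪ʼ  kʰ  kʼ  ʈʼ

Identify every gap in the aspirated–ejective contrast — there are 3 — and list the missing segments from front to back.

/t̪ʰ/, /ʈʰ/, /qʰ/

place of articulation  aspirated  ejective
dental            —         t̪ʼ     
retroflex         —         ʈʼ      
velar             kʰ        kʼ      
uvular            —         qʼ      
Gaps, from front to back: dental lacks aspirated (/t̪ʰ/); retroflex lacks aspirated (/ʈʰ/); uvular lacks aspirated (/qʰ/).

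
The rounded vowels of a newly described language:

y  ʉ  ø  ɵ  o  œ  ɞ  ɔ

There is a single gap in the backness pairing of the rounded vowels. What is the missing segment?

/u/

high: front /y/, central /ʉ/, back —.
high-mid: front /ø/, central /ɵ/, back /o/.
low-mid: front /œ/, central /ɞ/, back /ɔ/.
The high row has no back member, so the gap is the high back rounded vowel /u/.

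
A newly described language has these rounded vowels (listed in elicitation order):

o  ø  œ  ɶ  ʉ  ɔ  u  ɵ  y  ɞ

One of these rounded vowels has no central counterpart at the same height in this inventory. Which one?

High: /y/ ~ /ʉ/ ~ /u/
High-mid: /ø/ ~ /ɵ/ ~ /o/
Low-mid: /œ/ ~ /ɞ/ ~ /ɔ/
Low: only /ɶ/ (front); no central partner.
So /ɶ/ is the unpaired segment.

/ɶ/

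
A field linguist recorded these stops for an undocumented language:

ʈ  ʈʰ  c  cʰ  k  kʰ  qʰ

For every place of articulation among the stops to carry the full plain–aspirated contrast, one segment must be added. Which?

Plain: /ʈ/ (retroflex), /c/ (palatal), /k/ (velar).
Aspirated: /ʈʰ/ (retroflex), /cʰ/ (palatal), /kʰ/ (velar), /qʰ/ (uvular).
The uvular row has no plain member, so the gap is the plain uvular stop /q/.

/q/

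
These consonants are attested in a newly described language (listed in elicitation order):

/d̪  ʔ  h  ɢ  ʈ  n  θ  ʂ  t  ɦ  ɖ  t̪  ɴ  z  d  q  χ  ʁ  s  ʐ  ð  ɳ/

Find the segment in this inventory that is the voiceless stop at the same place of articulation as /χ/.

/χ/ is a voiceless uvular fricative.
The voiceless stop at the same place is a voiceless uvular stop — in this inventory, /q/.

/q/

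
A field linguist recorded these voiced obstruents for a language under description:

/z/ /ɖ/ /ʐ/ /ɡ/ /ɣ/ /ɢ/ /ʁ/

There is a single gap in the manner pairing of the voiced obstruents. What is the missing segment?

Stop: /ɖ/ (retroflex), /ɡ/ (velar), /ɢ/ (uvular).
Fricative: /z/ (alveolar), /ʐ/ (retroflex), /ɣ/ (velar), /ʁ/ (uvular).
The alveolar row has no stop member, so the gap is the alveolar stop /d/.

/d/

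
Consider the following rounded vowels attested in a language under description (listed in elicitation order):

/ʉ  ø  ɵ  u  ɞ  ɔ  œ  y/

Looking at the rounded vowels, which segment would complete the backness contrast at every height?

Front: /y/ (high), /ø/ (high-mid), /œ/ (low-mid).
Central: /ʉ/ (high), /ɵ/ (high-mid), /ɞ/ (low-mid).
Back: /u/ (high), /ɔ/ (low-mid).
The high-mid row has no back member, so the gap is the high-mid back rounded vowel /o/.

/o/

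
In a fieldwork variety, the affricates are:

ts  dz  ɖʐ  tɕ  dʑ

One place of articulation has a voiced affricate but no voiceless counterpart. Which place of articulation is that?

Voiceless: /ts/ (alveolar), /tɕ/ (alveolo-palatal).
Voiced: /dz/ (alveolar), /ɖʐ/ (retroflex), /dʑ/ (alveolo-palatal).
Every place of articulation has a voiceless member except retroflex, where /ʈʂ/ would be expected.

retroflex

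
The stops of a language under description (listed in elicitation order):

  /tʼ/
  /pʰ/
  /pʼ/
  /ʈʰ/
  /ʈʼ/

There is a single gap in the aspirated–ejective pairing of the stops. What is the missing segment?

bilabial: aspirated /pʰ/, ejective /pʼ/.
alveolar: aspirated —, ejective /tʼ/.
retroflex: aspirated /ʈʰ/, ejective /ʈʼ/.
The alveolar row has no aspirated member, so the gap is the aspirated alveolar stop /tʰ/.

/tʰ/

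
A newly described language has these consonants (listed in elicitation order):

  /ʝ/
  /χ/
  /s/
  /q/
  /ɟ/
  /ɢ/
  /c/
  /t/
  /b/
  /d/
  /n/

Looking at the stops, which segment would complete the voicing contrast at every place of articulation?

/p/

bilabial: voiceless —, voiced /b/.
alveolar: voiceless /t/, voiced /d/.
palatal: voiceless /c/, voiced /ɟ/.
uvular: voiceless /q/, voiced /ɢ/.
The bilabial row has no voiceless member, so the gap is the voiceless bilabial stop /p/.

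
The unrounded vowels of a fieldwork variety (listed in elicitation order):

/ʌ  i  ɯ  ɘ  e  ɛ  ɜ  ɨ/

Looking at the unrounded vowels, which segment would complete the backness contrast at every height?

height            front     central   back    
high              i         ɨ         ɯ       
high-mid          e         ɘ         —       
low-mid           ɛ         ɜ         ʌ       
The high-mid row has no back member, so the gap is the high-mid back unrounded vowel /ɤ/.

/ɤ/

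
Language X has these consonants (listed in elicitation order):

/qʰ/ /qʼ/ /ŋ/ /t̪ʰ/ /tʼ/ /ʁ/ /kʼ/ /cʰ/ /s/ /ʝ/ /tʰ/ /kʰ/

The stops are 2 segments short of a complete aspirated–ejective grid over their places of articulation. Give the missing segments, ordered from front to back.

/t̪ʼ/, /cʼ/

place of articulation  aspirated  ejective
dental            t̪ʰ       —       
alveolar          tʰ        tʼ      
palatal           cʰ        —       
velar             kʰ        kʼ      
uvular            qʰ        qʼ      
Gaps, from front to back: dental lacks ejective (/t̪ʼ/); palatal lacks ejective (/cʼ/).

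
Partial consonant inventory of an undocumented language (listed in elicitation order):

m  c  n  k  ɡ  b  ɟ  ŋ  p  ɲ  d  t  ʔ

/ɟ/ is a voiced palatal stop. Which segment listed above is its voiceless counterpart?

The voiceless counterpart is a voiceless palatal stop — in this inventory, /c/.

/c/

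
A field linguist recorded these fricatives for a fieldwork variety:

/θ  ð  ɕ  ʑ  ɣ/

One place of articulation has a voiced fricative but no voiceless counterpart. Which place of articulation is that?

velar

place of articulation  voiceless  voiced  
dental            θ         ð       
alveolo-palatal   ɕ         ʑ       
velar             —         ɣ       
Every place of articulation has a voiceless member except velar, where /x/ would be expected.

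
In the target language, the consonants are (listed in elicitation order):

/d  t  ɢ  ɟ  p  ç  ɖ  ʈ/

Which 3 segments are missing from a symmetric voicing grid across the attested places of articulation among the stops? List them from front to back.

/b/, /c/, /q/

bilabial: voiceless /p/, voiced —.
alveolar: voiceless /t/, voiced /d/.
retroflex: voiceless /ʈ/, voiced /ɖ/.
palatal: voiceless —, voiced /ɟ/.
uvular: voiceless —, voiced /ɢ/.
Gaps, from front to back: bilabial lacks voiced (/b/); palatal lacks voiceless (/c/); uvular lacks voiceless (/q/).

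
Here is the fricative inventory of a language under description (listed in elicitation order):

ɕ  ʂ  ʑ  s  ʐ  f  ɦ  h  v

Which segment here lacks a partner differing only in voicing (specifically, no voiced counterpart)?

/s/

Labiodental: /f/ ~ /v/
Retroflex: /ʂ/ ~ /ʐ/
Alveolo-palatal: /ɕ/ ~ /ʑ/
Glottal: /h/ ~ /ɦ/
Alveolar: only /s/ (voiceless); no voiced partner.
So /s/ is the unpaired segment.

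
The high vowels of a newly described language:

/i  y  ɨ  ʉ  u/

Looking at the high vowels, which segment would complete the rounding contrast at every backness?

backness          unrounded  rounded 
front             i         y       
central           ɨ         ʉ       
back              —         u       
The back row has no unrounded member, so the gap is the back unrounded vowel /ɯ/.

/ɯ/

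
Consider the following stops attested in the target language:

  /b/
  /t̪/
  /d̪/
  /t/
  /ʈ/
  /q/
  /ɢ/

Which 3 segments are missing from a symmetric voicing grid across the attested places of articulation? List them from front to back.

/p/, /d/, /ɖ/

bilabial: voiceless —, voiced /b/.
dental: voiceless /t̪/, voiced /d̪/.
alveolar: voiceless /t/, voiced —.
retroflex: voiceless /ʈ/, voiced —.
uvular: voiceless /q/, voiced /ɢ/.
Gaps, from front to back: bilabial lacks voiceless (/p/); alveolar lacks voiced (/d/); retroflex lacks voiced (/ɖ/).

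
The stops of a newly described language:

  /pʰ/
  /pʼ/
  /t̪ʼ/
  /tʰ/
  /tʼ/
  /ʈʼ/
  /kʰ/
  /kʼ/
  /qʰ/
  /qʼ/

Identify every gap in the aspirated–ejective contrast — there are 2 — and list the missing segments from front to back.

Aspirated: /pʰ/ (bilabial), /tʰ/ (alveolar), /kʰ/ (velar), /qʰ/ (uvular).
Ejective: /pʼ/ (bilabial), /t̪ʼ/ (dental), /tʼ/ (alveolar), /ʈʼ/ (retroflex), /kʼ/ (velar), /qʼ/ (uvular).
Gaps, from front to back: dental lacks aspirated (/t̪ʰ/); retroflex lacks aspirated (/ʈʰ/).

/t̪ʰ/, /ʈʰ/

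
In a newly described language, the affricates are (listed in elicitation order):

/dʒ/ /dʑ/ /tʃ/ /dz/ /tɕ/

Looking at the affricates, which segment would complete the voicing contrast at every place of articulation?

/ts/

alveolar: voiceless —, voiced /dz/.
postalveolar: voiceless /tʃ/, voiced /dʒ/.
alveolo-palatal: voiceless /tɕ/, voiced /dʑ/.
The alveolar row has no voiceless member, so the gap is the voiceless alveolar affricate /ts/.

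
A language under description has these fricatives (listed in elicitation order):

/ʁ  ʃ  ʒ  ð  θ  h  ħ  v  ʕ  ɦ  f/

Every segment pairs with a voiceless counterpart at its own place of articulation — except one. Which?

Labiodental: /f/ ~ /v/
Dental: /θ/ ~ /ð/
Postalveolar: /ʃ/ ~ /ʒ/
Pharyngeal: /ħ/ ~ /ʕ/
Glottal: /h/ ~ /ɦ/
Uvular: only /ʁ/ (voiced); no voiceless partner.
So /ʁ/ is the unpaired segment.

/ʁ/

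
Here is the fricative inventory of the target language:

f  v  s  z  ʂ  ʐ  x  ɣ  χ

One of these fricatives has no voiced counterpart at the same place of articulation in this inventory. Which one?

/χ/

Labiodental: /f/ ~ /v/
Alveolar: /s/ ~ /z/
Retroflex: /ʂ/ ~ /ʐ/
Velar: /x/ ~ /ɣ/
Uvular: only /χ/ (voiceless); no voiced partner.
So /χ/ is the unpaired segment.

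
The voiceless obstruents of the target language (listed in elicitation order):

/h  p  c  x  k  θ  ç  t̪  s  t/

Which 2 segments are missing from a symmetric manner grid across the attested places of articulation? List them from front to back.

/ɸ/, /ʔ/

place of articulation  stop      fricative
bilabial          p         —       
dental            t̪        θ       
alveolar          t         s       
palatal           c         ç       
velar             k         x       
glottal           —         h       
Gaps, from front to back: bilabial lacks fricative (/ɸ/); glottal lacks stop (/ʔ/).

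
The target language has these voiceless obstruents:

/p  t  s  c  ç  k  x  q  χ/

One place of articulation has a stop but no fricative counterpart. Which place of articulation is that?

Stop: /p/ (bilabial), /t/ (alveolar), /c/ (palatal), /k/ (velar), /q/ (uvular).
Fricative: /s/ (alveolar), /ç/ (palatal), /x/ (velar), /χ/ (uvular).
Every place of articulation has a fricative member except bilabial, where /ɸ/ would be expected.

bilabial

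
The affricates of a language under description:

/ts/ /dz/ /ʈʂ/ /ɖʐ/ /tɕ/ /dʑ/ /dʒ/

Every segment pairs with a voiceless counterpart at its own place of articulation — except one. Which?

/dʒ/

Alveolar: /ts/ ~ /dz/
Retroflex: /ʈʂ/ ~ /ɖʐ/
Alveolo-palatal: /tɕ/ ~ /dʑ/
Postalveolar: only /dʒ/ (voiced); no voiceless partner.
So /dʒ/ is the unpaired segment.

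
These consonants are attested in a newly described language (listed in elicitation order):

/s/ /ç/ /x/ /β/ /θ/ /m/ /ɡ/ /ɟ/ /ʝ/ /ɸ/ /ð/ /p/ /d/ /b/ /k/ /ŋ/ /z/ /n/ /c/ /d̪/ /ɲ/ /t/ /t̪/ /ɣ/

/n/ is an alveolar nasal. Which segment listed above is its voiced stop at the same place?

/d/

The voiced stop at the same place is a voiced alveolar stop — in this inventory, /d/.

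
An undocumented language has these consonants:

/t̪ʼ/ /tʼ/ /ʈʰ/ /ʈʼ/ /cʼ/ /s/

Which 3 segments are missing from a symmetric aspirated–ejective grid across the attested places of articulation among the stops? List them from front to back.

/t̪ʰ/, /tʰ/, /cʰ/

Aspirated: /ʈʰ/ (retroflex).
Ejective: /t̪ʼ/ (dental), /tʼ/ (alveolar), /ʈʼ/ (retroflex), /cʼ/ (palatal).
Gaps, from front to back: dental lacks aspirated (/t̪ʰ/); alveolar lacks aspirated (/tʰ/); palatal lacks aspirated (/cʰ/).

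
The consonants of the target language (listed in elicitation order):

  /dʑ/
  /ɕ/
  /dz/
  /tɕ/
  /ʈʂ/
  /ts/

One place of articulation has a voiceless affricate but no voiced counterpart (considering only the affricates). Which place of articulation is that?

Voiceless: /ts/ (alveolar), /ʈʂ/ (retroflex), /tɕ/ (alveolo-palatal).
Voiced: /dz/ (alveolar), /dʑ/ (alveolo-palatal).
Every place of articulation has a voiced member except retroflex, where /ɖʐ/ would be expected.

retroflex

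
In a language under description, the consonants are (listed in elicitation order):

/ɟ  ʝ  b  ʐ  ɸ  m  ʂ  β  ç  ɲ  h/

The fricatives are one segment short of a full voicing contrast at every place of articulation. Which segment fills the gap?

place of articulation  voiceless  voiced  
bilabial          ɸ         β       
retroflex         ʂ         ʐ       
palatal           ç         ʝ       
glottal           h         —       
The glottal row has no voiced member, so the gap is the voiced glottal fricative /ɦ/.

/ɦ/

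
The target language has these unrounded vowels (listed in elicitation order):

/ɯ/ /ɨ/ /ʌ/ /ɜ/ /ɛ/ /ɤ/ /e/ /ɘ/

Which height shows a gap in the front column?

height            front     central   back    
high              —         ɨ         ɯ       
high-mid          e         ɘ         ɤ       
low-mid           ɛ         ɜ         ʌ       
Every height has a front member except high, where /i/ would be expected.

high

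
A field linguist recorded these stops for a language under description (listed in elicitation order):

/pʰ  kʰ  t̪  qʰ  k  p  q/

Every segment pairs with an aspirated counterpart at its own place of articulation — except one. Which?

/t̪/

Bilabial: /p/ ~ /pʰ/
Velar: /k/ ~ /kʰ/
Uvular: /q/ ~ /qʰ/
Dental: only /t̪/ (plain); no aspirated partner.
So /t̪/ is the unpaired segment.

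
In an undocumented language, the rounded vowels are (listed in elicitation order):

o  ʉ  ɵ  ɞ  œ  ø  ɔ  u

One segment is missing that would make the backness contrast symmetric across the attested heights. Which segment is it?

Front: /ø/ (high-mid), /œ/ (low-mid).
Central: /ʉ/ (high), /ɵ/ (high-mid), /ɞ/ (low-mid).
Back: /u/ (high), /o/ (high-mid), /ɔ/ (low-mid).
The high row has no front member, so the gap is the high front rounded vowel /y/.

/y/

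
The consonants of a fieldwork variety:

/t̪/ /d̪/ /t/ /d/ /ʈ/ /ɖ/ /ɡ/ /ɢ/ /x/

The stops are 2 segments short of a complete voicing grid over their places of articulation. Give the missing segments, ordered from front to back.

place of articulation  voiceless  voiced  
dental            t̪        d̪      
alveolar          t         d       
retroflex         ʈ         ɖ       
velar             —         ɡ       
uvular            —         ɢ       
Gaps, from front to back: velar lacks voiceless (/k/); uvular lacks voiceless (/q/).

/k/, /q/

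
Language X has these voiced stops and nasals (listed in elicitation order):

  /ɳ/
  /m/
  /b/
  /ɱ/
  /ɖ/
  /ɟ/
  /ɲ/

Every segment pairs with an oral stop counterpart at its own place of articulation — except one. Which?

Bilabial: /b/ ~ /m/
Retroflex: /ɖ/ ~ /ɳ/
Palatal: /ɟ/ ~ /ɲ/
Labiodental: only /ɱ/ (nasal); no oral stop partner.
So /ɱ/ is the unpaired segment.

/ɱ/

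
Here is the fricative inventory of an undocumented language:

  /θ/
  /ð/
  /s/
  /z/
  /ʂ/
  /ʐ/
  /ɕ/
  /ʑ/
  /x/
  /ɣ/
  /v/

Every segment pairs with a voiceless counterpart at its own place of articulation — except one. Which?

/v/

Dental: /θ/ ~ /ð/
Alveolar: /s/ ~ /z/
Retroflex: /ʂ/ ~ /ʐ/
Alveolo-palatal: /ɕ/ ~ /ʑ/
Velar: /x/ ~ /ɣ/
Labiodental: only /v/ (voiced); no voiceless partner.
So /v/ is the unpaired segment.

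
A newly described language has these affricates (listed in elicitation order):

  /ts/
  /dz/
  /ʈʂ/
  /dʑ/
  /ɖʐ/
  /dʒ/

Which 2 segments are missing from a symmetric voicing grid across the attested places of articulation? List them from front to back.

Voiceless: /ts/ (alveolar), /ʈʂ/ (retroflex).
Voiced: /dz/ (alveolar), /dʒ/ (postalveolar), /ɖʐ/ (retroflex), /dʑ/ (alveolo-palatal).
Gaps, from front to back: postalveolar lacks voiceless (/tʃ/); alveolo-palatal lacks voiceless (/tɕ/).

/tʃ/, /tɕ/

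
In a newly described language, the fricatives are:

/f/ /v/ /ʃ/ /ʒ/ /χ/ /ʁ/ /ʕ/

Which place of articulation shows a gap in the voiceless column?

labiodental: voiceless /f/, voiced /v/.
postalveolar: voiceless /ʃ/, voiced /ʒ/.
uvular: voiceless /χ/, voiced /ʁ/.
pharyngeal: voiceless —, voiced /ʕ/.
Every place of articulation has a voiceless member except pharyngeal, where /ħ/ would be expected.

pharyngeal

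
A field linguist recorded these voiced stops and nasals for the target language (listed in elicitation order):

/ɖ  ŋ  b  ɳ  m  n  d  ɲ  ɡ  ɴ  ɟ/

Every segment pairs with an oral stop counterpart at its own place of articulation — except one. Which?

/ɴ/

Bilabial: /b/ ~ /m/
Alveolar: /d/ ~ /n/
Retroflex: /ɖ/ ~ /ɳ/
Palatal: /ɟ/ ~ /ɲ/
Velar: /ɡ/ ~ /ŋ/
Uvular: only /ɴ/ (nasal); no oral stop partner.
So /ɴ/ is the unpaired segment.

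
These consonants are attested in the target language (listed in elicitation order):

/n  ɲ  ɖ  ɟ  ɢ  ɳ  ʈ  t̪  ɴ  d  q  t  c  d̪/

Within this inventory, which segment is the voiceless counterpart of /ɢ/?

/q/

/ɢ/ is a voiced uvular stop.
The voiceless counterpart is a voiceless uvular stop — in this inventory, /q/.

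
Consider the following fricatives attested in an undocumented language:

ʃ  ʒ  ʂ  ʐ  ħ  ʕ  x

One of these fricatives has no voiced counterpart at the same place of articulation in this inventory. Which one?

Postalveolar: /ʃ/ ~ /ʒ/
Retroflex: /ʂ/ ~ /ʐ/
Pharyngeal: /ħ/ ~ /ʕ/
Velar: only /x/ (voiceless); no voiced partner.
So /x/ is the unpaired segment.

/x/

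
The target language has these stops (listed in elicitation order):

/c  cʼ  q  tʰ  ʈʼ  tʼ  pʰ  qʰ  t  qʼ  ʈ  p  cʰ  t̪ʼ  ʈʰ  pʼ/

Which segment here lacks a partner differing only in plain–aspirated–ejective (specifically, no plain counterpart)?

Bilabial: /p/ ~ /pʰ/ ~ /pʼ/
Alveolar: /t/ ~ /tʰ/ ~ /tʼ/
Retroflex: /ʈ/ ~ /ʈʰ/ ~ /ʈʼ/
Palatal: /c/ ~ /cʰ/ ~ /cʼ/
Uvular: /q/ ~ /qʰ/ ~ /qʼ/
Dental: only /t̪ʼ/ (ejective); no plain partner.
So /t̪ʼ/ is the unpaired segment.

/t̪ʼ/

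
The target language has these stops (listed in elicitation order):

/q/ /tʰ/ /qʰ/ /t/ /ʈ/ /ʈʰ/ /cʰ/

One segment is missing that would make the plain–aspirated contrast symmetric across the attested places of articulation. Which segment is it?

alveolar: plain /t/, aspirated /tʰ/.
retroflex: plain /ʈ/, aspirated /ʈʰ/.
palatal: plain —, aspirated /cʰ/.
uvular: plain /q/, aspirated /qʰ/.
The palatal row has no plain member, so the gap is the plain palatal stop /c/.

/c/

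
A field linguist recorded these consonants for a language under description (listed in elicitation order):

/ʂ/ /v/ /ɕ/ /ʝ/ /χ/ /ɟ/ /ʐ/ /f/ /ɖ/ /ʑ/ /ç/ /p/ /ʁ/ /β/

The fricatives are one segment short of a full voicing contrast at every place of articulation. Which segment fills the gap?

/ɸ/

bilabial: voiceless —, voiced /β/.
labiodental: voiceless /f/, voiced /v/.
retroflex: voiceless /ʂ/, voiced /ʐ/.
alveolo-palatal: voiceless /ɕ/, voiced /ʑ/.
palatal: voiceless /ç/, voiced /ʝ/.
uvular: voiceless /χ/, voiced /ʁ/.
The bilabial row has no voiceless member, so the gap is the voiceless bilabial fricative /ɸ/.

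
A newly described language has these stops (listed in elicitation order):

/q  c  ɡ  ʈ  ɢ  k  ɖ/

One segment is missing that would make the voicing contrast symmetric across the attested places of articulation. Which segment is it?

/ɟ/

place of articulation  voiceless  voiced  
retroflex         ʈ         ɖ       
palatal           c         —       
velar             k         ɡ       
uvular            q         ɢ       
The palatal row has no voiced member, so the gap is the voiced palatal stop /ɟ/.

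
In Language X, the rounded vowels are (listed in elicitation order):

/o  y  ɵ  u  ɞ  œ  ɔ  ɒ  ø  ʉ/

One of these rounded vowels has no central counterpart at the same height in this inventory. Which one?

High: /y/ ~ /ʉ/ ~ /u/
High-mid: /ø/ ~ /ɵ/ ~ /o/
Low-mid: /œ/ ~ /ɞ/ ~ /ɔ/
Low: only /ɒ/ (back); no central partner.
So /ɒ/ is the unpaired segment.

/ɒ/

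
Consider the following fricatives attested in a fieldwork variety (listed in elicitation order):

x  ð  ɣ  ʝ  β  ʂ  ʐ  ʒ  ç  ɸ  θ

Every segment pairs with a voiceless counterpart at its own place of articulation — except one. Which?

Bilabial: /ɸ/ ~ /β/
Dental: /θ/ ~ /ð/
Retroflex: /ʂ/ ~ /ʐ/
Palatal: /ç/ ~ /ʝ/
Velar: /x/ ~ /ɣ/
Postalveolar: only /ʒ/ (voiced); no voiceless partner.
So /ʒ/ is the unpaired segment.

/ʒ/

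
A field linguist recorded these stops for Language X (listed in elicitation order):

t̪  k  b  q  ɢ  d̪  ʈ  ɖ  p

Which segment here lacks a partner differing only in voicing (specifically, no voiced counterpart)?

/k/

Bilabial: /p/ ~ /b/
Dental: /t̪/ ~ /d̪/
Retroflex: /ʈ/ ~ /ɖ/
Uvular: /q/ ~ /ɢ/
Velar: only /k/ (voiceless); no voiced partner.
So /k/ is the unpaired segment.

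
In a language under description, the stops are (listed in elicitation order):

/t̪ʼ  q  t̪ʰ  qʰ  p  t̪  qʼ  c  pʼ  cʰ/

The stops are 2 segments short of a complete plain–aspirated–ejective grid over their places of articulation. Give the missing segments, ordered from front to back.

bilabial: plain /p/, aspirated —, ejective /pʼ/.
dental: plain /t̪/, aspirated /t̪ʰ/, ejective /t̪ʼ/.
palatal: plain /c/, aspirated /cʰ/, ejective —.
uvular: plain /q/, aspirated /qʰ/, ejective /qʼ/.
Gaps, from front to back: bilabial lacks aspirated (/pʰ/); palatal lacks ejective (/cʼ/).

/pʰ/, /cʼ/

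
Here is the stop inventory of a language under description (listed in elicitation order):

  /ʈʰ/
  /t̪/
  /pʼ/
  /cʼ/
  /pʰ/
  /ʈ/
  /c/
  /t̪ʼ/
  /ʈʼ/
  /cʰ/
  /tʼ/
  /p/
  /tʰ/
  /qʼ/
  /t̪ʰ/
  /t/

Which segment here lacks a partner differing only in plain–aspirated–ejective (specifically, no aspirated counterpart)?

/qʼ/

Bilabial: /p/ ~ /pʰ/ ~ /pʼ/
Dental: /t̪/ ~ /t̪ʰ/ ~ /t̪ʼ/
Alveolar: /t/ ~ /tʰ/ ~ /tʼ/
Retroflex: /ʈ/ ~ /ʈʰ/ ~ /ʈʼ/
Palatal: /c/ ~ /cʰ/ ~ /cʼ/
Uvular: only /qʼ/ (ejective); no aspirated partner.
So /qʼ/ is the unpaired segment.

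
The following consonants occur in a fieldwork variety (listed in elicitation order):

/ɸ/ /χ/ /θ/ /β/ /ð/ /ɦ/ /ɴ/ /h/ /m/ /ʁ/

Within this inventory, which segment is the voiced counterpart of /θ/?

/θ/ is a voiceless dental fricative.
The voiced counterpart is a voiced dental fricative — in this inventory, /ð/.

/ð/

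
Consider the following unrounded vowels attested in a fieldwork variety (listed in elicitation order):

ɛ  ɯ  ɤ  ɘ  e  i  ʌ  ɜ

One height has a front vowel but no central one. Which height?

high: front /i/, central —, back /ɯ/.
high-mid: front /e/, central /ɘ/, back /ɤ/.
low-mid: front /ɛ/, central /ɜ/, back /ʌ/.
Every height has a central member except high, where /ɨ/ would be expected.

high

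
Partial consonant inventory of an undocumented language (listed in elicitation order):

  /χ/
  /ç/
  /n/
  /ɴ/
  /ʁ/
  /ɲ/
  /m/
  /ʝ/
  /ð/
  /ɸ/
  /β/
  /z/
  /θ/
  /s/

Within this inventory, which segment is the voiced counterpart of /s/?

/z/

/s/ is a voiceless alveolar fricative.
The voiced counterpart is a voiced alveolar fricative — in this inventory, /z/.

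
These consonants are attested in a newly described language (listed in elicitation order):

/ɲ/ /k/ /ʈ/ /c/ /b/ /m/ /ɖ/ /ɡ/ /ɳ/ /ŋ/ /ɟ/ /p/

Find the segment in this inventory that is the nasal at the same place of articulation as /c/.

/c/ is a voiceless palatal stop.
The nasal at the same place is a palatal nasal — in this inventory, /ɲ/.

/ɲ/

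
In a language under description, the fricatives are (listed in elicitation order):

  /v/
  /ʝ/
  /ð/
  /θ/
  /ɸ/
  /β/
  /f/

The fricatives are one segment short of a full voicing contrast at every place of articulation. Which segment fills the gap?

/ç/

Voiceless: /ɸ/ (bilabial), /f/ (labiodental), /θ/ (dental).
Voiced: /β/ (bilabial), /v/ (labiodental), /ð/ (dental), /ʝ/ (palatal).
The palatal row has no voiceless member, so the gap is the voiceless palatal fricative /ç/.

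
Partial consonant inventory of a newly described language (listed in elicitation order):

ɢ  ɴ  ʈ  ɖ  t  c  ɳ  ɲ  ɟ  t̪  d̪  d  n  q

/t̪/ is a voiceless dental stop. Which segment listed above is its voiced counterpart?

/d̪/

The voiced counterpart is a voiced dental stop — in this inventory, /d̪/.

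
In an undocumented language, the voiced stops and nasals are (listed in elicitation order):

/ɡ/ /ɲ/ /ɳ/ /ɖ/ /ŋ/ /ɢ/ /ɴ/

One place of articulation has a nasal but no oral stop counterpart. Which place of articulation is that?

Oral stop: /ɖ/ (retroflex), /ɡ/ (velar), /ɢ/ (uvular).
Nasal: /ɳ/ (retroflex), /ɲ/ (palatal), /ŋ/ (velar), /ɴ/ (uvular).
Every place of articulation has an oral stop member except palatal, where /ɟ/ would be expected.

palatal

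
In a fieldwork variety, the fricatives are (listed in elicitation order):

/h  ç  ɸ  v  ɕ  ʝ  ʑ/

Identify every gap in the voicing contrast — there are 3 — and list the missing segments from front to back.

/β/, /f/, /ɦ/

bilabial: voiceless /ɸ/, voiced —.
labiodental: voiceless —, voiced /v/.
alveolo-palatal: voiceless /ɕ/, voiced /ʑ/.
palatal: voiceless /ç/, voiced /ʝ/.
glottal: voiceless /h/, voiced —.
Gaps, from front to back: bilabial lacks voiced (/β/); labiodental lacks voiceless (/f/); glottal lacks voiced (/ɦ/).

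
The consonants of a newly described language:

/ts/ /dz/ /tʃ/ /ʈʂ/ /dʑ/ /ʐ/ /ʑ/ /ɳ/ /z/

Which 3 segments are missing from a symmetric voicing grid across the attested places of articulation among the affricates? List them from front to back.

place of articulation  voiceless  voiced  
alveolar          ts        dz      
postalveolar      tʃ        —       
retroflex         ʈʂ        —       
alveolo-palatal   —         dʑ      
Gaps, from front to back: postalveolar lacks voiced (/dʒ/); retroflex lacks voiced (/ɖʐ/); alveolo-palatal lacks voiceless (/tɕ/).

/dʒ/, /ɖʐ/, /tɕ/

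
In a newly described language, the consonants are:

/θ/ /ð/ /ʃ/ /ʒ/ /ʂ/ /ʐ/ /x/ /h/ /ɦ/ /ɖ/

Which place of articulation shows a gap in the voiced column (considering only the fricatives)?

velar

Voiceless: /θ/ (dental), /ʃ/ (postalveolar), /ʂ/ (retroflex), /x/ (velar), /h/ (glottal).
Voiced: /ð/ (dental), /ʒ/ (postalveolar), /ʐ/ (retroflex), /ɦ/ (glottal).
Every place of articulation has a voiced member except velar, where /ɣ/ would be expected.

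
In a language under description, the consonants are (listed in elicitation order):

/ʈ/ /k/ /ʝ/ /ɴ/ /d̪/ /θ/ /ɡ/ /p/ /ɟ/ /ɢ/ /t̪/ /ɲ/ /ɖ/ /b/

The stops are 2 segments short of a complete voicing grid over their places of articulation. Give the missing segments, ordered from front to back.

bilabial: voiceless /p/, voiced /b/.
dental: voiceless /t̪/, voiced /d̪/.
retroflex: voiceless /ʈ/, voiced /ɖ/.
palatal: voiceless —, voiced /ɟ/.
velar: voiceless /k/, voiced /ɡ/.
uvular: voiceless —, voiced /ɢ/.
Gaps, from front to back: palatal lacks voiceless (/c/); uvular lacks voiceless (/q/).

/c/, /q/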